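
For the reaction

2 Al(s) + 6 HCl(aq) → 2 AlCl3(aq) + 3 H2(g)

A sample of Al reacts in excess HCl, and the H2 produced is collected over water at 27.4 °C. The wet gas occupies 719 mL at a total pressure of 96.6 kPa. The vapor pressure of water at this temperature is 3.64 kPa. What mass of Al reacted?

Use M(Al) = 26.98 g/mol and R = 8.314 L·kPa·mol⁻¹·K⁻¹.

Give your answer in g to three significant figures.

P(H2) = 96.6 − 3.64 = 92.96 kPa
n(H2) = PV/RT = (92.96 × 0.7190) / (8.314 × 300.55) = 0.02675 mol
n(Al) = (2/3) × 0.02675 = 0.01783 mol
m(Al) = 0.01783 × 26.98 = 0.4811 g

0.481 g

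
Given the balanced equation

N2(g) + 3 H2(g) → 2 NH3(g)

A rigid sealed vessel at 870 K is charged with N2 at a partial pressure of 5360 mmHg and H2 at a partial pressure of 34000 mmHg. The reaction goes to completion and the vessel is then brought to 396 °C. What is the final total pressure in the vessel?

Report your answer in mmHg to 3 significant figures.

At constant V, partial pressures at 870 K are proportional to moles, so apply stoichiometry directly to pressures.
P(H2) required for 5360 mmHg of N2 = (3/1) × 5360 = 16080 mmHg; available 34000 mmHg, so N2 is limiting.
P(H2) remaining = 34000 − (3/1) × 5360 = 17920 mmHg
P(gaseous products) = (2)/1 × 5360 = 10720 mmHg
P_total at 870 K = 17920 + 10720 = 28640 mmHg
Scaling to 396 °C: P = 28640 × 669.15/870 = 22030 mmHg

22000 mmHg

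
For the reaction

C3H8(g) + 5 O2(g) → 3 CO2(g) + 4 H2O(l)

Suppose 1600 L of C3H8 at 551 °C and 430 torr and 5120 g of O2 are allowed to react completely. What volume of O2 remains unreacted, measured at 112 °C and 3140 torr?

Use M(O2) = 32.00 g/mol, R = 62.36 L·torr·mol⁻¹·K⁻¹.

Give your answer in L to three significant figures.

712 L

n(C3H8) = PV/RT = (430 × 1600) / (62.36 × 824.15) = 13.39 mol
n(O2) = 5120 / 32.00 = 160.0 mol
For 13.39 mol C3H8, stoichiometry requires (5/1) × 13.39 = 66.95 mol O2; 160.0 mol is available, so C3H8 is limiting.
n(O2) consumed = (5/1) × 13.39 = 66.95 mol; remaining = 160.0 − 66.95 = 93.05 mol
V(O2) = nRT/P = 93.05 × 62.36 × 385.15 / 3140 = 711.7 L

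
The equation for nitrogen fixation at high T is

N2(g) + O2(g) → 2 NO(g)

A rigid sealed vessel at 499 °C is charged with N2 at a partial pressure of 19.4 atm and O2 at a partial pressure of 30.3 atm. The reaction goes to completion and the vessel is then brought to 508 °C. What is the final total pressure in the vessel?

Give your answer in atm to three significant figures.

Because the vessel is rigid and T is held at 499 °C, work the stoichiometry in partial pressures (P_i = n_iRT/V).
P(O2) required for 19.4 atm of N2 = (1/1) × 19.4 = 19.40 atm; available 30.3 atm, so N2 is limiting.
P(O2) remaining = 30.3 − (1/1) × 19.4 = 10.90 atm
P(gaseous products) = (2)/1 × 19.4 = 38.80 atm
P_total at 499 °C = 10.90 + 38.80 = 49.70 atm
Scaling to 508 °C: P = 49.70 × 781.15/772.15 = 50.28 atm

50.3 atm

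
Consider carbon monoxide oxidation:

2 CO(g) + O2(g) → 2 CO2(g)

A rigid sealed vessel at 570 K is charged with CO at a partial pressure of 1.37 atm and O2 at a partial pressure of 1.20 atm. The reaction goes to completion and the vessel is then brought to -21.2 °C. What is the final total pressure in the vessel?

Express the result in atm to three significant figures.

At constant V, partial pressures at 570 K are proportional to moles, so apply stoichiometry directly to pressures.
P(O2) required for 1.37 atm of CO = (1/2) × 1.37 = 0.6850 atm; available 1.20 atm, so CO is limiting.
P(O2) remaining = 1.20 − (1/2) × 1.37 = 0.5150 atm
P(gaseous products) = (2)/2 × 1.37 = 1.370 atm
P_total at 570 K = 0.5150 + 1.370 = 1.885 atm
Scaling to -21.2 °C: P = 1.885 × 251.95/570 = 0.8332 atm

0.833 atm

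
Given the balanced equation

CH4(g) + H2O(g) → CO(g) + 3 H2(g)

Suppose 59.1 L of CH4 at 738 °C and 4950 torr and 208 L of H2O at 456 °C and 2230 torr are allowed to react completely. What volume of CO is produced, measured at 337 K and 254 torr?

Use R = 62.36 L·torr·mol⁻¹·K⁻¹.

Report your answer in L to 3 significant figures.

n(CH4) = PV/RT = (4950 × 59.1) / (62.36 × 1011.15) = 4.639 mol
n(H2O) = PV/RT = (2230 × 208) / (62.36 × 729.15) = 10.20 mol
For 4.639 mol CH4, stoichiometry requires (1/1) × 4.639 = 4.639 mol H2O; 10.20 mol is available, so CH4 is limiting.
n(CO) = (1/1) × 4.639 = 4.639 mol
V(CO) = nRT/P = 4.639 × 62.36 × 337 / 254 = 383.8 L

384 L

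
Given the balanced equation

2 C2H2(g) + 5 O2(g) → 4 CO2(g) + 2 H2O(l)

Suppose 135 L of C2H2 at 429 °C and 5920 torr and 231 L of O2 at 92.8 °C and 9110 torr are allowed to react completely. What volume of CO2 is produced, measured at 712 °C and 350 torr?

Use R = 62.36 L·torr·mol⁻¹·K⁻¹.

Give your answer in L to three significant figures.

6410 L

n(C2H2) = PV/RT = (5920 × 135) / (62.36 × 702.15) = 18.25 mol
n(O2) = PV/RT = (9110 × 231) / (62.36 × 365.95) = 92.22 mol
For 18.25 mol C2H2, stoichiometry requires (5/2) × 18.25 = 45.62 mol O2; 92.22 mol is available, so C2H2 is limiting.
n(CO2) = (4/2) × 18.25 = 36.50 mol
V(CO2) = nRT/P = 36.50 × 62.36 × 985.15 / 350 = 6407 L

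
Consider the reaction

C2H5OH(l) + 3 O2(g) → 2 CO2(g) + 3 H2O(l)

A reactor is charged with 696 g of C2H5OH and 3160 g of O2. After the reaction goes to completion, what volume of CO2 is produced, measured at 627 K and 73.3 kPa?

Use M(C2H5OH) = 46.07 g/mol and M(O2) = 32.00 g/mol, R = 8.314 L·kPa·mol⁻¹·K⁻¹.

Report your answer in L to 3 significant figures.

2150 L

n(C2H5OH) = 696 / 46.07 = 15.11 mol
n(O2) = 3160 / 32.00 = 98.75 mol
For 15.11 mol C2H5OH, stoichiometry requires (3/1) × 15.11 = 45.33 mol O2; 98.75 mol is available, so C2H5OH is limiting.
n(CO2) = (2/1) × 15.11 = 30.22 mol
V(CO2) = nRT/P = 30.22 × 8.314 × 627 / 73.3 = 2149 L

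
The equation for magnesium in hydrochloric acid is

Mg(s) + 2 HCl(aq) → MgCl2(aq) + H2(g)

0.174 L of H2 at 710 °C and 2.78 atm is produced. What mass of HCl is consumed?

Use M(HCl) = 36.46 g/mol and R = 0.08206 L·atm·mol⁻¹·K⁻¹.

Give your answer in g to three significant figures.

0.437 g

n(H2) = PV/RT = (2.78 × 0.174) / (0.08206 × 983.15) = 0.005996 mol
n(HCl) = (2/1) × 0.005996 = 0.01199 mol
m(HCl) = 0.01199 × 36.46 = 0.4372 g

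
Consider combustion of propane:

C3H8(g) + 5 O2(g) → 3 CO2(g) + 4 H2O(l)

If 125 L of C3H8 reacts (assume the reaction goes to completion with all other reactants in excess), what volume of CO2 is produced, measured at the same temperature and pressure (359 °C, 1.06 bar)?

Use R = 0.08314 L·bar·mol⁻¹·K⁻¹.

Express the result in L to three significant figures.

375 L

At constant T and P, gas volumes are in the mole ratio: V(CO2) = (3/1) × 125 = 375.0 L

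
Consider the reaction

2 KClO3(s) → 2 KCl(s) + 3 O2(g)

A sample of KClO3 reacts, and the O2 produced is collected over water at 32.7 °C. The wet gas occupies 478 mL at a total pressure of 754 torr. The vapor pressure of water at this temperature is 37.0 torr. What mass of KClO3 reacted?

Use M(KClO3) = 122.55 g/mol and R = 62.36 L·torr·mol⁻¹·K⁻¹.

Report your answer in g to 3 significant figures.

P(O2) = 754 − 37.0 = 717.0 torr
n(O2) = PV/RT = (717.0 × 0.4780) / (62.36 × 305.85) = 0.01797 mol
n(KClO3) = (2/3) × 0.01797 = 0.01198 mol
m(KClO3) = 0.01198 × 122.55 = 1.468 g

1.47 g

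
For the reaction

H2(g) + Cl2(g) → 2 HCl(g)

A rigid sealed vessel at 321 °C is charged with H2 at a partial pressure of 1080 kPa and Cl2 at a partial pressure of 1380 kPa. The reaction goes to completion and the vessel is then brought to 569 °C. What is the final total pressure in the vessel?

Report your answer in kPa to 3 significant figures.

At constant V, partial pressures at 321 °C are proportional to moles, so apply stoichiometry directly to pressures.
P(Cl2) required for 1080 kPa of H2 = (1/1) × 1080 = 1080 kPa; available 1380 kPa, so H2 is limiting.
P(Cl2) remaining = 1380 − (1/1) × 1080 = 300.0 kPa
P(gaseous products) = (2)/1 × 1080 = 2160 kPa
P_total at 321 °C = 300.0 + 2160 = 2460 kPa
Scaling to 569 °C: P = 2460 × 842.15/594.15 = 3487 kPa

3490 kPa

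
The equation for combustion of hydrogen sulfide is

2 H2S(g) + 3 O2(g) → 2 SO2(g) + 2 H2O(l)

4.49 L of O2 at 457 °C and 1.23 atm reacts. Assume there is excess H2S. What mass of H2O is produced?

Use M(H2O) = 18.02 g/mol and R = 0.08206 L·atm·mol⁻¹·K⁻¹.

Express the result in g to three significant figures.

n(O2) = PV/RT = (1.23 × 4.49) / (0.08206 × 730.15) = 0.09217 mol
n(H2O) = (2/3) × 0.09217 = 0.06145 mol
m(H2O) = 0.06145 × 18.02 = 1.107 g

1.11 g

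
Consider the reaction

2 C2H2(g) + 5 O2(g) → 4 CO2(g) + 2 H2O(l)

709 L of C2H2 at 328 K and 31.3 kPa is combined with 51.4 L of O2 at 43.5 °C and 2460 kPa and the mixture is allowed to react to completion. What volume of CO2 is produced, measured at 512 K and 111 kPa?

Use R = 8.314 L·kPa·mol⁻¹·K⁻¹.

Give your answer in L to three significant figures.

624 L

n(C2H2) = PV/RT = (31.3 × 709) / (8.314 × 328) = 8.138 mol
n(O2) = PV/RT = (2460 × 51.4) / (8.314 × 316.65) = 48.03 mol
For 8.138 mol C2H2, stoichiometry requires (5/2) × 8.138 = 20.34 mol O2; 48.03 mol is available, so C2H2 is limiting.
n(CO2) = (4/2) × 8.138 = 16.28 mol
V(CO2) = nRT/P = 16.28 × 8.314 × 512 / 111 = 624.3 L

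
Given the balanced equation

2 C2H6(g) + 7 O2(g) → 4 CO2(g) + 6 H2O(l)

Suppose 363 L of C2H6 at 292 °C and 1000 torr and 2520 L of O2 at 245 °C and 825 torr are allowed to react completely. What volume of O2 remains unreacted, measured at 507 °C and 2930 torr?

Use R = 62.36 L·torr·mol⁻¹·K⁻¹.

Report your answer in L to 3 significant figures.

470 L

n(C2H6) = PV/RT = (1000 × 363) / (62.36 × 565.15) = 10.30 mol
n(O2) = PV/RT = (825 × 2520) / (62.36 × 518.15) = 64.34 mol
For 10.30 mol C2H6, stoichiometry requires (7/2) × 10.30 = 36.05 mol O2; 64.34 mol is available, so C2H6 is limiting.
n(O2) consumed = (7/2) × 10.30 = 36.05 mol; remaining = 64.34 − 36.05 = 28.29 mol
V(O2) = nRT/P = 28.29 × 62.36 × 780.15 / 2930 = 469.7 L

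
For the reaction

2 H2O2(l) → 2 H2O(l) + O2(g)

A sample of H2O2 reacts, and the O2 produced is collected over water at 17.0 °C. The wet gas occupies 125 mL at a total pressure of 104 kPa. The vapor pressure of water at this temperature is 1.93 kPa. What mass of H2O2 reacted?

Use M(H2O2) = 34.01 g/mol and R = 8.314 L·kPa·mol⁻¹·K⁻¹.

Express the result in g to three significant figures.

P(O2) = 104 − 1.93 = 102.1 kPa
n(O2) = PV/RT = (102.1 × 0.1250) / (8.314 × 290.15) = 0.005291 mol
n(H2O2) = (2/1) × 0.005291 = 0.01058 mol
m(H2O2) = 0.01058 × 34.01 = 0.3598 g

0.360 g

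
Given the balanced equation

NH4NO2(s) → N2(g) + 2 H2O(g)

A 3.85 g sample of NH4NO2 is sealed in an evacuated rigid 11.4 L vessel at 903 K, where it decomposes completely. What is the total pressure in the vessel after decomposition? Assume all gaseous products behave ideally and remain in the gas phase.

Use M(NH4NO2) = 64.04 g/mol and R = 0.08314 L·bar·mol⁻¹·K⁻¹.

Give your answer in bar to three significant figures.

n(NH4NO2) = 3.85 / 64.04 = 0.06012 mol
n(gas produced) = (3/1) × 0.06012 = 0.1804 mol
P = nRT/V = 0.1804 × 0.08314 × 903 / 11.4 = 1.188 bar

1.19 bar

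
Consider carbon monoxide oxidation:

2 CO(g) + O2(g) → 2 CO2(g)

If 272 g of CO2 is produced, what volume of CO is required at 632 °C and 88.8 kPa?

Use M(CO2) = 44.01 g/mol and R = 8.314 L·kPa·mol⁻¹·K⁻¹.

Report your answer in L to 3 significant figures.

n(CO2) = 272.0 / 44.01 = 6.180 mol
n(CO) = (2/2) × 6.180 = 6.180 mol
V = nRT/P = 6.180 × 8.314 × 905.15 / 88.8 = 523.7 L

524 L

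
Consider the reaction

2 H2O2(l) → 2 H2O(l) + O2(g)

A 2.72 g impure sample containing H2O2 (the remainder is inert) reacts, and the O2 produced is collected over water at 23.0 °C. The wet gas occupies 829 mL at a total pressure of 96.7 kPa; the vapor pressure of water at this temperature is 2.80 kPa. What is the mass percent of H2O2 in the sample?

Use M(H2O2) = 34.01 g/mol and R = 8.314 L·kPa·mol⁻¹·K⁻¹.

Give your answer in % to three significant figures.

P(O2) = 96.7 − 2.80 = 93.90 kPa
n(O2) = PV/RT = (93.90 × 0.8290) / (8.314 × 296.15) = 0.03162 mol
n(H2O2) = (2/1) × 0.03162 = 0.06324 mol
m(H2O2) = 0.06324 × 34.01 = 2.151 g
%H2O2 = 2.151 / 2.72 × 100 = 79.08%

79.1 %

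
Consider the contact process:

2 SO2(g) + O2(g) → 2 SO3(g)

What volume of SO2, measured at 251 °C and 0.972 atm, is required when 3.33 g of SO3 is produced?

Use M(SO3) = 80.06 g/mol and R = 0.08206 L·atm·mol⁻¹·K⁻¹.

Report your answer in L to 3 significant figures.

n(SO3) = 3.330 / 80.06 = 0.04159 mol
n(SO2) = (2/2) × 0.04159 = 0.04159 mol
V = nRT/P = 0.04159 × 0.08206 × 524.15 / 0.972 = 1.840 L

1.84 L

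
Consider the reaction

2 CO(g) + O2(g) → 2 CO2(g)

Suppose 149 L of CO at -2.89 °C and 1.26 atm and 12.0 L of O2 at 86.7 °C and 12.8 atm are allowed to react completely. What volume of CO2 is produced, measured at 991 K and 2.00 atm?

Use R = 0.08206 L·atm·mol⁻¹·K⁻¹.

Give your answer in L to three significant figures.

n(CO) = PV/RT = (1.26 × 149) / (0.08206 × 270.26) = 8.465 mol
n(O2) = PV/RT = (12.8 × 12.0) / (0.08206 × 359.85) = 5.202 mol
For 8.465 mol CO, stoichiometry requires (1/2) × 8.465 = 4.232 mol O2; 5.202 mol is available, so CO is limiting.
n(CO2) = (2/2) × 8.465 = 8.465 mol
V(CO2) = nRT/P = 8.465 × 0.08206 × 991 / 2.00 = 344.2 L

344 L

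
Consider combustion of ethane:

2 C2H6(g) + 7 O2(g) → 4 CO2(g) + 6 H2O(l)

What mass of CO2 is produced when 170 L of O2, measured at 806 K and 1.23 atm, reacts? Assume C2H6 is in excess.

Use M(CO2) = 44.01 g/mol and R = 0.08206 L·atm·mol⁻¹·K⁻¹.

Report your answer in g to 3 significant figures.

79.5 g

n(O2) = PV/RT = (1.23 × 170) / (0.08206 × 806) = 3.161 mol
n(CO2) = (4/7) × 3.161 = 1.806 mol
m(CO2) = 1.806 × 44.01 = 79.48 g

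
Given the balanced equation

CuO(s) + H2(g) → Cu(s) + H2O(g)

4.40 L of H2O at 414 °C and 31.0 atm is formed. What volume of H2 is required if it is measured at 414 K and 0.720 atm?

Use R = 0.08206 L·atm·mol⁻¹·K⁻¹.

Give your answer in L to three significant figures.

114 L

n(H2O) = PV/RT = (31.0 × 4.40) / (0.08206 × 687.15) = 2.419 mol
n(H2) = (1/1) × 2.419 = 2.419 mol
V = nRT/P = 2.419 × 0.08206 × 414 / 0.720 = 114.1 L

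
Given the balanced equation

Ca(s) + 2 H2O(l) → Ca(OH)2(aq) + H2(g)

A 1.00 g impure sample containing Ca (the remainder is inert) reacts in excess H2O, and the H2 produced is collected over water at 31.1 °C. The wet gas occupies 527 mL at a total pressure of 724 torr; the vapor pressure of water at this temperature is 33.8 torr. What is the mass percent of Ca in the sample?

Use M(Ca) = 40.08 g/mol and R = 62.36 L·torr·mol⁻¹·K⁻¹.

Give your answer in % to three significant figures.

P(H2) = 724 − 33.8 = 690.2 torr
n(H2) = PV/RT = (690.2 × 0.5270) / (62.36 × 304.25) = 0.01917 mol
n(Ca) = (1/1) × 0.01917 = 0.01917 mol
m(Ca) = 0.01917 × 40.08 = 0.7683 g
%Ca = 0.7683 / 1.00 × 100 = 76.83%

76.8 %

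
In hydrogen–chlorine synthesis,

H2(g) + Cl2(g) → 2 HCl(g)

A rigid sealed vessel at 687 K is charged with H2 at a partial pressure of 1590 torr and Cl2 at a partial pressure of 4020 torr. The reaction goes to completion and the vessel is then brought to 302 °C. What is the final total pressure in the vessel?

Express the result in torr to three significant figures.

4700 torr

At constant V, partial pressures at 687 K are proportional to moles, so apply stoichiometry directly to pressures.
P(Cl2) required for 1590 torr of H2 = (1/1) × 1590 = 1590 torr; available 4020 torr, so H2 is limiting.
P(Cl2) remaining = 4020 − (1/1) × 1590 = 2430 torr
P(gaseous products) = (2)/1 × 1590 = 3180 torr
P_total at 687 K = 2430 + 3180 = 5610 torr
Scaling to 302 °C: P = 5610 × 575.15/687 = 4697 torr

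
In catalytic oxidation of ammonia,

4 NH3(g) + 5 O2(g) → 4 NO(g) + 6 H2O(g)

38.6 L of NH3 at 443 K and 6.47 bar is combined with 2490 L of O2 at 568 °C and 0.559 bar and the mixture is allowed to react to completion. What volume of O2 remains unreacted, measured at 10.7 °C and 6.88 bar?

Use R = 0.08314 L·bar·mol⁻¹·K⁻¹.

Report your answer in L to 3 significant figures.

39.2 L

n(NH3) = PV/RT = (6.47 × 38.6) / (0.08314 × 443) = 6.781 mol
n(O2) = PV/RT = (0.559 × 2490) / (0.08314 × 841.15) = 19.90 mol
For 6.781 mol NH3, stoichiometry requires (5/4) × 6.781 = 8.476 mol O2; 19.90 mol is available, so NH3 is limiting.
n(O2) consumed = (5/4) × 6.781 = 8.476 mol; remaining = 19.90 − 8.476 = 11.42 mol
V(O2) = nRT/P = 11.42 × 0.08314 × 283.85 / 6.88 = 39.17 L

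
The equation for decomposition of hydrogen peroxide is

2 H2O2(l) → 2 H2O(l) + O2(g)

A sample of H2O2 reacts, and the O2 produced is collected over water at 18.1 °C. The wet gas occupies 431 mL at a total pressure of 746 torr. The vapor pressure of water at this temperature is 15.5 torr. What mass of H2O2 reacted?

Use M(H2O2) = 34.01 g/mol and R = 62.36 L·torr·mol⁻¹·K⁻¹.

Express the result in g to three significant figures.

P(O2) = 746 − 15.5 = 730.5 torr
n(O2) = PV/RT = (730.5 × 0.4310) / (62.36 × 291.25) = 0.01734 mol
n(H2O2) = (2/1) × 0.01734 = 0.03468 mol
m(H2O2) = 0.03468 × 34.01 = 1.179 g

1.18 g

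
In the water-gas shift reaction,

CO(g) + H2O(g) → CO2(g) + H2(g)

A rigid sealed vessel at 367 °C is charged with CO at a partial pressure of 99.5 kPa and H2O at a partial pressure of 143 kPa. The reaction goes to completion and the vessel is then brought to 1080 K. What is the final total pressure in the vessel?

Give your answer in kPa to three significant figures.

Because the vessel is rigid and T is held at 367 °C, work the stoichiometry in partial pressures (P_i = n_iRT/V).
P(H2O) required for 99.5 kPa of CO = (1/1) × 99.5 = 99.50 kPa; available 143 kPa, so CO is limiting.
P(H2O) remaining = 143 − (1/1) × 99.5 = 43.50 kPa
P(gaseous products) = (1+1)/1 × 99.5 = 199.0 kPa
P_total at 367 °C = 43.50 + 199.0 = 242.5 kPa
Scaling to 1080 K: P = 242.5 × 1080/640.15 = 409.1 kPa

409 kPa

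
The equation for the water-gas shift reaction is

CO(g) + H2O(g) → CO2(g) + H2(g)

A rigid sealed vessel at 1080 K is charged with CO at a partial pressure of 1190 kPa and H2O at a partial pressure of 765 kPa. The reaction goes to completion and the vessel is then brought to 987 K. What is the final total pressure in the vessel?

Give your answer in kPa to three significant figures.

With V and T fixed, P_i ∝ n_i, so the mole ratios apply directly to partial pressures at 1080 K.
P(H2O) required for 1190 kPa of CO = (1/1) × 1190 = 1190 kPa; available 765 kPa, so H2O is limiting.
P(CO) remaining = 1190 − (1/1) × 765 = 425.0 kPa
P(gaseous products) = (1+1)/1 × 765 = 1530 kPa
P_total at 1080 K = 425.0 + 1530 = 1955 kPa
Scaling to 987 K: P = 1955 × 987/1080 = 1787 kPa

1790 kPa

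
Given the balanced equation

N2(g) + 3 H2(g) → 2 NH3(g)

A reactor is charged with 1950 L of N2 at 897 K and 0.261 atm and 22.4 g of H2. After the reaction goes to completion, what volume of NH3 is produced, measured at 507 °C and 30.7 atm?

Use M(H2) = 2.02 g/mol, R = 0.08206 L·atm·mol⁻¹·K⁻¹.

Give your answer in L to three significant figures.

n(N2) = PV/RT = (0.261 × 1950) / (0.08206 × 897) = 6.914 mol
n(H2) = 22.4 / 2.02 = 11.09 mol
For 6.914 mol N2, stoichiometry requires (3/1) × 6.914 = 20.74 mol H2; 11.09 mol is available, so H2 is limiting.
n(NH3) = (2/3) × 11.09 = 7.393 mol
V(NH3) = nRT/P = 7.393 × 0.08206 × 780.15 / 30.7 = 15.42 L

15.4 L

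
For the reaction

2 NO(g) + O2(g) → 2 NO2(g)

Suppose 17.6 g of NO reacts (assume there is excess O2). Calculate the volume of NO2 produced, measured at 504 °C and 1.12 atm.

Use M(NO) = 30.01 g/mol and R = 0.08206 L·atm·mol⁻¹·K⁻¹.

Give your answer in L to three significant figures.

33.4 L

n(NO) = 17.60 / 30.01 = 0.5865 mol
n(NO2) = (2/2) × 0.5865 = 0.5865 mol
V = nRT/P = 0.5865 × 0.08206 × 777.15 / 1.12 = 33.40 L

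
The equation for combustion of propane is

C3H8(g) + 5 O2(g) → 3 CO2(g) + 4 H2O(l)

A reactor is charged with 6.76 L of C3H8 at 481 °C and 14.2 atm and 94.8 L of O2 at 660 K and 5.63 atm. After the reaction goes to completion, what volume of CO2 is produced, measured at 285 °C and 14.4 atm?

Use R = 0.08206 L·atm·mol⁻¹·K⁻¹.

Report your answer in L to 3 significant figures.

n(C3H8) = PV/RT = (14.2 × 6.76) / (0.08206 × 754.15) = 1.551 mol
n(O2) = PV/RT = (5.63 × 94.8) / (0.08206 × 660) = 9.855 mol
For 1.551 mol C3H8, stoichiometry requires (5/1) × 1.551 = 7.755 mol O2; 9.855 mol is available, so C3H8 is limiting.
n(CO2) = (3/1) × 1.551 = 4.653 mol
V(CO2) = nRT/P = 4.653 × 0.08206 × 558.15 / 14.4 = 14.80 L

14.8 L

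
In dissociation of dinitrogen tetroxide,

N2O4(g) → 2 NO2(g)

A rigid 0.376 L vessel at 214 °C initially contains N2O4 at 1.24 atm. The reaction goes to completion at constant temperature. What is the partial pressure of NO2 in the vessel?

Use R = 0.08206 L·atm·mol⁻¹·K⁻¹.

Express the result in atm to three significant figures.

n(N2O4)₀ = PV/RT = (1.24 × 0.376) / (0.08206 × 487.15) = 0.01166 mol
n(NO2) = (2/1) × 0.01166 = 0.02332 mol
P(NO2) = nRT/V = 0.02332 × 0.08206 × 487.15 / 0.376 = 2.479 atm

2.48 atm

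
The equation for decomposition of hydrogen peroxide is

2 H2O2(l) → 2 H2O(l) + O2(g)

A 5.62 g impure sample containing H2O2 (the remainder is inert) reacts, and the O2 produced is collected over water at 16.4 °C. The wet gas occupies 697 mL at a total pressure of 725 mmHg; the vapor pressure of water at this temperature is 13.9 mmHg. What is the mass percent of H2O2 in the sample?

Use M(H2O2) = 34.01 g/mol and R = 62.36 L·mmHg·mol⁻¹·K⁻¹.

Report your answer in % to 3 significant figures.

P(O2) = 725 − 13.9 = 711.1 mmHg
n(O2) = PV/RT = (711.1 × 0.6970) / (62.36 × 289.55) = 0.02745 mol
n(H2O2) = (2/1) × 0.02745 = 0.05490 mol
m(H2O2) = 0.05490 × 34.01 = 1.867 g
%H2O2 = 1.867 / 5.62 × 100 = 33.22%

33.2 %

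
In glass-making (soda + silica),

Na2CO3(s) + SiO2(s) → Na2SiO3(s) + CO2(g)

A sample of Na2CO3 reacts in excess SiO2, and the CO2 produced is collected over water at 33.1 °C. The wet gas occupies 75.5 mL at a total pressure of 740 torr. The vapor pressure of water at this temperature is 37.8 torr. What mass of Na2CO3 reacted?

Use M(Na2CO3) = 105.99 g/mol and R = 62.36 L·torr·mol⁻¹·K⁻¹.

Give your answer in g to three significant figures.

P(CO2) = 740 − 37.8 = 702.2 torr
n(CO2) = PV/RT = (702.2 × 0.07550) / (62.36 × 306.25) = 0.002776 mol
n(Na2CO3) = (1/1) × 0.002776 = 0.002776 mol
m(Na2CO3) = 0.002776 × 105.99 = 0.2942 g

0.294 g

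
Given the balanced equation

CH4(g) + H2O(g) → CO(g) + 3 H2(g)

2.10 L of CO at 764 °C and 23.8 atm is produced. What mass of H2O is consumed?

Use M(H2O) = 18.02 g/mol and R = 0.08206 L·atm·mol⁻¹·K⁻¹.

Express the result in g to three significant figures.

10.6 g

n(CO) = PV/RT = (23.8 × 2.10) / (0.08206 × 1037.15) = 0.5873 mol
n(H2O) = (1/1) × 0.5873 = 0.5873 mol
m(H2O) = 0.5873 × 18.02 = 10.58 g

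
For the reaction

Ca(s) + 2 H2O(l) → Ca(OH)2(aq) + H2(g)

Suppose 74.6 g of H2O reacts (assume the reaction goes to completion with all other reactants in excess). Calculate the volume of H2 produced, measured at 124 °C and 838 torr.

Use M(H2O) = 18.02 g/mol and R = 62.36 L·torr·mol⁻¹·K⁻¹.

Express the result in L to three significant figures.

61.2 L

n(H2O) = 74.60 / 18.02 = 4.140 mol
n(H2) = (1/2) × 4.140 = 2.070 mol
V = nRT/P = 2.070 × 62.36 × 397.15 / 838 = 61.18 L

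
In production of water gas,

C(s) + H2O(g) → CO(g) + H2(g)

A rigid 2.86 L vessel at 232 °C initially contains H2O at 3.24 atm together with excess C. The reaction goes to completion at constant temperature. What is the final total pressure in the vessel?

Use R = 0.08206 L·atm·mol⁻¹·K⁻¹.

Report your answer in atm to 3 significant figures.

Since T and V are fixed, P_final/P_initial = n_final/n_initial = 2/1.
P_final = (2/1) × 3.24 = 6.480 atm

6.48 atm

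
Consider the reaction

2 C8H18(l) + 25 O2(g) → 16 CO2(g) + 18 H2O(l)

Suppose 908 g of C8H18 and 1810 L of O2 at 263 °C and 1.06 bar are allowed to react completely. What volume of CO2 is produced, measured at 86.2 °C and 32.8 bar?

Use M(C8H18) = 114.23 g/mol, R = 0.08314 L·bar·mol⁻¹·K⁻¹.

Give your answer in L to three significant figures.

n(C8H18) = 908 / 114.23 = 7.949 mol
n(O2) = PV/RT = (1.06 × 1810) / (0.08314 × 536.15) = 43.04 mol
For 7.949 mol C8H18, stoichiometry requires (25/2) × 7.949 = 99.36 mol O2; 43.04 mol is available, so O2 is limiting.
n(CO2) = (16/25) × 43.04 = 27.55 mol
V(CO2) = nRT/P = 27.55 × 0.08314 × 359.35 / 32.8 = 25.09 L

25.1 L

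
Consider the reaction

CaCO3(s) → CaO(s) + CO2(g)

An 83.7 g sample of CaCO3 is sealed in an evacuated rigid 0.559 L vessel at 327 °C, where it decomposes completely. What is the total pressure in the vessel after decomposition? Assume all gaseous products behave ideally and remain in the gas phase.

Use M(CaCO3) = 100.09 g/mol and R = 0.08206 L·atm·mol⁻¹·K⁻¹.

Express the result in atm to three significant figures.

73.7 atm

n(CaCO3) = 83.7 / 100.09 = 0.8362 mol
n(gas produced) = (1/1) × 0.8362 = 0.8362 mol
P = nRT/V = 0.8362 × 0.08206 × 600.15 / 0.559 = 73.67 atm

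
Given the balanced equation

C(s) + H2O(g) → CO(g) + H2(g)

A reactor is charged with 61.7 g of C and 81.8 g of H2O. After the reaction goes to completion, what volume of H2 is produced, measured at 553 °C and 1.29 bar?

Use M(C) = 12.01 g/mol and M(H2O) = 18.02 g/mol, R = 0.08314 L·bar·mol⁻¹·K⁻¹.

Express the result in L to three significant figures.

242 L

n(C) = 61.7 / 12.01 = 5.137 mol
n(H2O) = 81.8 / 18.02 = 4.539 mol
For 5.137 mol C, stoichiometry requires (1/1) × 5.137 = 5.137 mol H2O; 4.539 mol is available, so H2O is limiting.
n(H2) = (1/1) × 4.539 = 4.539 mol
V(H2) = nRT/P = 4.539 × 0.08314 × 826.15 / 1.29 = 241.7 L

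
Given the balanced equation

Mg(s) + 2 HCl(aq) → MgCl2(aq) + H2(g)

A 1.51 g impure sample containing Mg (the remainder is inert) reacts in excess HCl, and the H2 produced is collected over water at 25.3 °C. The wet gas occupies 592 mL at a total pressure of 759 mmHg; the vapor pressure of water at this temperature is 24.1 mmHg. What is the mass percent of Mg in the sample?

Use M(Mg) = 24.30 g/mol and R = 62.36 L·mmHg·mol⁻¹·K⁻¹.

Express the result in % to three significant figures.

37.6 %

P(H2) = 759 − 24.1 = 734.9 mmHg
n(H2) = PV/RT = (734.9 × 0.5920) / (62.36 × 298.45) = 0.02338 mol
n(Mg) = (1/1) × 0.02338 = 0.02338 mol
m(Mg) = 0.02338 × 24.30 = 0.5681 g
%Mg = 0.5681 / 1.51 × 100 = 37.62%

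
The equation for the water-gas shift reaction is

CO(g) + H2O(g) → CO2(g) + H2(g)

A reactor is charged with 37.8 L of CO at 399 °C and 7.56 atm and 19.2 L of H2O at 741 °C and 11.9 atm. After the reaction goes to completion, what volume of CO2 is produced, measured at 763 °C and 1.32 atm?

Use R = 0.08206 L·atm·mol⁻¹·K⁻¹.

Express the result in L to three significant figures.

n(CO) = PV/RT = (7.56 × 37.8) / (0.08206 × 672.15) = 5.181 mol
n(H2O) = PV/RT = (11.9 × 19.2) / (0.08206 × 1014.15) = 2.745 mol
For 5.181 mol CO, stoichiometry requires (1/1) × 5.181 = 5.181 mol H2O; 2.745 mol is available, so H2O is limiting.
n(CO2) = (1/1) × 2.745 = 2.745 mol
V(CO2) = nRT/P = 2.745 × 0.08206 × 1036.15 / 1.32 = 176.8 L

177 L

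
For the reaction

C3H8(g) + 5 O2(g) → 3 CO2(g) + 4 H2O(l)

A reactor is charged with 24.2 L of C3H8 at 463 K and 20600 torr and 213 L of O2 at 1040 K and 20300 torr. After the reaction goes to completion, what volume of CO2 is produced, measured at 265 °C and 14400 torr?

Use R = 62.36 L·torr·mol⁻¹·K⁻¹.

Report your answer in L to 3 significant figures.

93.2 L

n(C3H8) = PV/RT = (20600 × 24.2) / (62.36 × 463) = 17.27 mol
n(O2) = PV/RT = (20300 × 213) / (62.36 × 1040) = 66.67 mol
For 17.27 mol C3H8, stoichiometry requires (5/1) × 17.27 = 86.35 mol O2; 66.67 mol is available, so O2 is limiting.
n(CO2) = (3/5) × 66.67 = 40.00 mol
V(CO2) = nRT/P = 40.00 × 62.36 × 538.15 / 14400 = 93.22 L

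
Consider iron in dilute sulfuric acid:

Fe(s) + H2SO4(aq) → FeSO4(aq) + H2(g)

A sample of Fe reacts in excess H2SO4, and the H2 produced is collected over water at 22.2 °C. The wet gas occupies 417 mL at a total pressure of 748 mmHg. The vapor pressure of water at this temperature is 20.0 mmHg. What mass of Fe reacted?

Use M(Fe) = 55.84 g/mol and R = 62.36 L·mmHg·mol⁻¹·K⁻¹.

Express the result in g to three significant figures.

P(H2) = 748 − 20.0 = 728.0 mmHg
n(H2) = PV/RT = (728.0 × 0.4170) / (62.36 × 295.35) = 0.01648 mol
n(Fe) = (1/1) × 0.01648 = 0.01648 mol
m(Fe) = 0.01648 × 55.84 = 0.9202 g

0.920 g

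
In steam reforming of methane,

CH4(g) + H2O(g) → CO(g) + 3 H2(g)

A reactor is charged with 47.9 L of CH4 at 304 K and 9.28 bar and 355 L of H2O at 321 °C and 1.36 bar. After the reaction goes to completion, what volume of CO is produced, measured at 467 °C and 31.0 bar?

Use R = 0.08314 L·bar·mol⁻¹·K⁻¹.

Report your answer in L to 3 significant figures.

n(CH4) = PV/RT = (9.28 × 47.9) / (0.08314 × 304) = 17.59 mol
n(H2O) = PV/RT = (1.36 × 355) / (0.08314 × 594.15) = 9.774 mol
For 17.59 mol CH4, stoichiometry requires (1/1) × 17.59 = 17.59 mol H2O; 9.774 mol is available, so H2O is limiting.
n(CO) = (1/1) × 9.774 = 9.774 mol
V(CO) = nRT/P = 9.774 × 0.08314 × 740.15 / 31.0 = 19.40 L

19.4 L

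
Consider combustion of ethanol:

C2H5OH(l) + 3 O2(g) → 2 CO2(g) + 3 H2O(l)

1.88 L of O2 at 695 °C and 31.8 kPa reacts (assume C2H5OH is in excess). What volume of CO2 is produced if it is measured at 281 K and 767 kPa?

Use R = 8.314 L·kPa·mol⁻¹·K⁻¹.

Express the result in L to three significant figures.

n(O2) = PV/RT = (31.8 × 1.88) / (8.314 × 968.15) = 0.007427 mol
n(CO2) = (2/3) × 0.007427 = 0.004951 mol
V = nRT/P = 0.004951 × 8.314 × 281 / 767 = 0.01508 L

0.0151 L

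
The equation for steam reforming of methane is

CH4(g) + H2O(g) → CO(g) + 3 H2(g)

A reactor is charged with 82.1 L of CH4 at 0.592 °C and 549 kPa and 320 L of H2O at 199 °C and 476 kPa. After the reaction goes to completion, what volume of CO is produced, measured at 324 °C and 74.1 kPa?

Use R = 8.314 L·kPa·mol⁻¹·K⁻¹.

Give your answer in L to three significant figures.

n(CH4) = PV/RT = (549 × 82.1) / (8.314 × 273.742) = 19.80 mol
n(H2O) = PV/RT = (476 × 320) / (8.314 × 472.15) = 38.80 mol
For 19.80 mol CH4, stoichiometry requires (1/1) × 19.80 = 19.80 mol H2O; 38.80 mol is available, so CH4 is limiting.
n(CO) = (1/1) × 19.80 = 19.80 mol
V(CO) = nRT/P = 19.80 × 8.314 × 597.15 / 74.1 = 1327 L

1330 L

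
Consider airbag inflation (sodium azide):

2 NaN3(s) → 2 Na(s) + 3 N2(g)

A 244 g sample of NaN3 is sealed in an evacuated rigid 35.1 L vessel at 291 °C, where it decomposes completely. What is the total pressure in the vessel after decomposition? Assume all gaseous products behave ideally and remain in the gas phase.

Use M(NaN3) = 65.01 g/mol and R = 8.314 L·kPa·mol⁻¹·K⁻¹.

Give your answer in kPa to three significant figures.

752 kPa

n(NaN3) = 244 / 65.01 = 3.753 mol
n(gas produced) = (3/2) × 3.753 = 5.630 mol
P = nRT/V = 5.630 × 8.314 × 564.15 / 35.1 = 752.3 kPa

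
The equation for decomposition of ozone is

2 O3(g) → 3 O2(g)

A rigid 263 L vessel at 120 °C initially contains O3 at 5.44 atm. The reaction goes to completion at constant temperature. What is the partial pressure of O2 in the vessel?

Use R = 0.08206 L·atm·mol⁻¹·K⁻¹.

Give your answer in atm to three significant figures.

n(O3)₀ = PV/RT = (5.44 × 263) / (0.08206 × 393.15) = 44.35 mol
n(O2) = (3/2) × 44.35 = 66.53 mol
P(O2) = nRT/V = 66.53 × 0.08206 × 393.15 / 263 = 8.161 atm

8.16 atm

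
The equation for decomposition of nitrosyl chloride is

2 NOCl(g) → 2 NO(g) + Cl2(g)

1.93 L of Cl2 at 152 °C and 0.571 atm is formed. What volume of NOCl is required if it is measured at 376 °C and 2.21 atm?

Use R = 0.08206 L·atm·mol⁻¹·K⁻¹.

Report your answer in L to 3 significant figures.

1.52 L

n(Cl2) = PV/RT = (0.571 × 1.93) / (0.08206 × 425.15) = 0.03159 mol
n(NOCl) = (2/1) × 0.03159 = 0.06318 mol
V = nRT/P = 0.06318 × 0.08206 × 649.15 / 2.21 = 1.523 L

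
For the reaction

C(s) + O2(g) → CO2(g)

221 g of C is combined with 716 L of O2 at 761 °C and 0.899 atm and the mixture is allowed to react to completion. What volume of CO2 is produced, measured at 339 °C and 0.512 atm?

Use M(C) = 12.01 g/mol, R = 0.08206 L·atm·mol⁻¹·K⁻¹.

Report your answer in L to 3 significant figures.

n(C) = 221 / 12.01 = 18.40 mol
n(O2) = PV/RT = (0.899 × 716) / (0.08206 × 1034.15) = 7.585 mol
For 18.40 mol C, stoichiometry requires (1/1) × 18.40 = 18.40 mol O2; 7.585 mol is available, so O2 is limiting.
n(CO2) = (1/1) × 7.585 = 7.585 mol
V(CO2) = nRT/P = 7.585 × 0.08206 × 612.15 / 0.512 = 744.2 L

744 L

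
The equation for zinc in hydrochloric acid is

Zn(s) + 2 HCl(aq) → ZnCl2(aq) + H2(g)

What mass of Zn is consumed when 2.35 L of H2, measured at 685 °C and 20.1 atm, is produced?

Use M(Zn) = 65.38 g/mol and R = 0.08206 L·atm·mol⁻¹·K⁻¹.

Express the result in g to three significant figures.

n(H2) = PV/RT = (20.1 × 2.35) / (0.08206 × 958.15) = 0.6008 mol
n(Zn) = (1/1) × 0.6008 = 0.6008 mol
m(Zn) = 0.6008 × 65.38 = 39.28 g

39.3 g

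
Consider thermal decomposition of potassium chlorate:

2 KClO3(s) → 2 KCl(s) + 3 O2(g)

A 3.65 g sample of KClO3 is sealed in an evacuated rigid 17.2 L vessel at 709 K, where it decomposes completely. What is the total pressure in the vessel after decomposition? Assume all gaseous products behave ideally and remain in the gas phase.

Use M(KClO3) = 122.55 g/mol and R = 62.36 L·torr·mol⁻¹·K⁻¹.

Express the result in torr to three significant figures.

115 torr

n(KClO3) = 3.65 / 122.55 = 0.02978 mol
n(gas produced) = (3/2) × 0.02978 = 0.04467 mol
P = nRT/V = 0.04467 × 62.36 × 709 / 17.2 = 114.8 torr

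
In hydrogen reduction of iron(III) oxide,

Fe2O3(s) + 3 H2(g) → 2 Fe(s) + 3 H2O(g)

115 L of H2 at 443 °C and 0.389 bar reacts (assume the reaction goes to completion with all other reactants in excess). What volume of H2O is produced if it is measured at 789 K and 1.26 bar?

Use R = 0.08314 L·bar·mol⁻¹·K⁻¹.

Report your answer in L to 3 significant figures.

n(H2) = PV/RT = (0.389 × 115) / (0.08314 × 716.15) = 0.7513 mol
n(H2O) = (3/3) × 0.7513 = 0.7513 mol
V = nRT/P = 0.7513 × 0.08314 × 789 / 1.26 = 39.11 L

39.1 L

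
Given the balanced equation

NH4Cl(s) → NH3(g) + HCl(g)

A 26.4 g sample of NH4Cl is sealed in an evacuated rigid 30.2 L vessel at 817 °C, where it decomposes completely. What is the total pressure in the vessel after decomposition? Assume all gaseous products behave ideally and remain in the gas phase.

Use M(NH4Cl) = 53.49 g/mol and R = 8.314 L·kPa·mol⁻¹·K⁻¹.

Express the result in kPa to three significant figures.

n(NH4Cl) = 26.4 / 53.49 = 0.4936 mol
n(gas produced) = (2/1) × 0.4936 = 0.9872 mol
P = nRT/V = 0.9872 × 8.314 × 1090.15 / 30.2 = 296.3 kPa

296 kPa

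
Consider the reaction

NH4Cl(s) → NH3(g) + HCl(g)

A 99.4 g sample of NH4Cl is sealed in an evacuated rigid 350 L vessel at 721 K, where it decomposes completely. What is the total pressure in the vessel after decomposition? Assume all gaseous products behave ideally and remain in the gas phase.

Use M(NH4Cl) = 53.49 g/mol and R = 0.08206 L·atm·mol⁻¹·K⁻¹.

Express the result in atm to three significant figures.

0.628 atm

n(NH4Cl) = 99.4 / 53.49 = 1.858 mol
n(gas produced) = (2/1) × 1.858 = 3.716 mol
P = nRT/V = 3.716 × 0.08206 × 721 / 350 = 0.6282 atm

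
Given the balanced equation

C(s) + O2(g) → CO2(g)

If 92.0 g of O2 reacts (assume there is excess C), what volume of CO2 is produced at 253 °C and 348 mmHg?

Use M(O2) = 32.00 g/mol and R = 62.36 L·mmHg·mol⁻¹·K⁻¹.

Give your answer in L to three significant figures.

n(O2) = 92.00 / 32.00 = 2.875 mol
n(CO2) = (1/1) × 2.875 = 2.875 mol
V = nRT/P = 2.875 × 62.36 × 526.15 / 348 = 271.1 L

271 L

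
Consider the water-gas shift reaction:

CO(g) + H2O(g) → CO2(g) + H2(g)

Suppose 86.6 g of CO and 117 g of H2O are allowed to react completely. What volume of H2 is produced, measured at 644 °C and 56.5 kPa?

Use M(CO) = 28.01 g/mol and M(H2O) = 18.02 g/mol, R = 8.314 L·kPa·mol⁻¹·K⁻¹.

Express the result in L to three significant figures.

417 L

n(CO) = 86.6 / 28.01 = 3.092 mol
n(H2O) = 117 / 18.02 = 6.493 mol
For 3.092 mol CO, stoichiometry requires (1/1) × 3.092 = 3.092 mol H2O; 6.493 mol is available, so CO is limiting.
n(H2) = (1/1) × 3.092 = 3.092 mol
V(H2) = nRT/P = 3.092 × 8.314 × 917.15 / 56.5 = 417.3 L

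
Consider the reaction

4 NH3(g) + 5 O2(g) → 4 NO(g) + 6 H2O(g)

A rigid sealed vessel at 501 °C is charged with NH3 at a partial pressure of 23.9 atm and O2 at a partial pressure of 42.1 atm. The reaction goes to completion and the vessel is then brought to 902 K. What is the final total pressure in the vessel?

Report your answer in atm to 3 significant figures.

83.9 atm

At constant V, partial pressures at 501 °C are proportional to moles, so apply stoichiometry directly to pressures.
P(O2) required for 23.9 atm of NH3 = (5/4) × 23.9 = 29.88 atm; available 42.1 atm, so NH3 is limiting.
P(O2) remaining = 42.1 − (5/4) × 23.9 = 12.23 atm
P(gaseous products) = (4+6)/4 × 23.9 = 59.75 atm
P_total at 501 °C = 12.23 + 59.75 = 71.98 atm
Scaling to 902 K: P = 71.98 × 902/774.15 = 83.87 atm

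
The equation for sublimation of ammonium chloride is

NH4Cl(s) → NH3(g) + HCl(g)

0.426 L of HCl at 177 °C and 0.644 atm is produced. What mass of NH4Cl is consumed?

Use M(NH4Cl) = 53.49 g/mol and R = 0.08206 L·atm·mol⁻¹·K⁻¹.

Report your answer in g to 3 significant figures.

0.397 g

n(HCl) = PV/RT = (0.644 × 0.426) / (0.08206 × 450.15) = 0.007427 mol
n(NH4Cl) = (1/1) × 0.007427 = 0.007427 mol
m(NH4Cl) = 0.007427 × 53.49 = 0.3973 g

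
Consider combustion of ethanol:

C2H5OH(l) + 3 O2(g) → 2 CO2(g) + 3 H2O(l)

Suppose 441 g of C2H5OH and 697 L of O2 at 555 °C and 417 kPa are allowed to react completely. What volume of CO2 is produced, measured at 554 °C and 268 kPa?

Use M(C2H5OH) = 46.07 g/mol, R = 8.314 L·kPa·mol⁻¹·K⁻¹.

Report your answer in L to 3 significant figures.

n(C2H5OH) = 441 / 46.07 = 9.572 mol
n(O2) = PV/RT = (417 × 697) / (8.314 × 828.15) = 42.21 mol
For 9.572 mol C2H5OH, stoichiometry requires (3/1) × 9.572 = 28.72 mol O2; 42.21 mol is available, so C2H5OH is limiting.
n(CO2) = (2/1) × 9.572 = 19.14 mol
V(CO2) = nRT/P = 19.14 × 8.314 × 827.15 / 268 = 491.1 L

491 L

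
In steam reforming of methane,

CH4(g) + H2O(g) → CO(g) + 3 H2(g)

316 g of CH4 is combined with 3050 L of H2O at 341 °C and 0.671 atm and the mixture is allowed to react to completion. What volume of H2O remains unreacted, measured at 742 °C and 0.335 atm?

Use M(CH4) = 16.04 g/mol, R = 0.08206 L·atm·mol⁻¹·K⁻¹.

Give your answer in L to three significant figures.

5200 L

n(CH4) = 316 / 16.04 = 19.70 mol
n(H2O) = PV/RT = (0.671 × 3050) / (0.08206 × 614.15) = 40.61 mol
For 19.70 mol CH4, stoichiometry requires (1/1) × 19.70 = 19.70 mol H2O; 40.61 mol is available, so CH4 is limiting.
n(H2O) consumed = (1/1) × 19.70 = 19.70 mol; remaining = 40.61 − 19.70 = 20.91 mol
V(H2O) = nRT/P = 20.91 × 0.08206 × 1015.15 / 0.335 = 5200 L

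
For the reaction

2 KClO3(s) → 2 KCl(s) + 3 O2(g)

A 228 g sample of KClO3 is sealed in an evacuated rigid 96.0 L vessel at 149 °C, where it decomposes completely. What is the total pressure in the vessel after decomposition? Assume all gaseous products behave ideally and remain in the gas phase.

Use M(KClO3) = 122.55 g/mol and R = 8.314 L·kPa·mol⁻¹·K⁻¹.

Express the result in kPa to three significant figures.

102 kPa

n(KClO3) = 228 / 122.55 = 1.860 mol
n(gas produced) = (3/2) × 1.860 = 2.790 mol
P = nRT/V = 2.790 × 8.314 × 422.15 / 96.0 = 102.0 kPa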